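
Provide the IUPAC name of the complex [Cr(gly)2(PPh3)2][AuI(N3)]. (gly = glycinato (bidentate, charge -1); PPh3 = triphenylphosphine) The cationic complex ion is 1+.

The complex cation is given as 1+; its ligand charges sum to -2, so Cr = +3.
A 1:1 salt means the anion carries the equal and opposite charge, 1−.
Anion: ligand charges sum to -2; for the ion to be 1−, Au = +1.

bis(glycinato)bis(triphenylphosphine)chromium(III) azidoiodoaurate(I)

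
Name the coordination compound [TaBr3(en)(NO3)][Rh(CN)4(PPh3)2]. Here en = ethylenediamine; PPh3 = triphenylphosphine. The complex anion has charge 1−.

tribromo(ethylenediamine)nitratotantalum(V) tetracyanobis(triphenylphosphine)rhodate(III)

The complex anion is given as 1−; its ligand charges sum to -4, so Rh = +3.
A 1:1 salt means the cation carries the equal and opposite charge, 1+.
Cation: ligand charges sum to -4; for the ion to be 1+, Ta = +5.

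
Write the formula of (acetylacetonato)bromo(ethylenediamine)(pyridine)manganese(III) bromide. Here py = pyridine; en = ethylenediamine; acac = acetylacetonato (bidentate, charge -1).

Ligands: 1 bromo (Br, -1), 1 pyridine (py, neutral), 1 ethylenediamine (en, neutral), 1 acetylacetonato (acac, -1). Ligand charge sum = -2.
Charge balance with bromide (-1) requires 1 complex ion per 1 bromide.

[Mn(acac)Br(en)(py)]Br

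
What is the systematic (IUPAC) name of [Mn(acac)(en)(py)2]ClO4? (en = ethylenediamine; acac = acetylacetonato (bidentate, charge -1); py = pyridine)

(acetylacetonato)(ethylenediamine)bis(pyridine)manganese(II) perchlorate

The 1 perchlorate counter-ion carries a total charge of -1, so each complex ion is 1+.
Ligand charges: 1×ethylenediamine (neutral), 1×acetylacetonato (-1 each), 2×pyridine (neutral); total -1. So Mn + (-1) = 1+, giving Mn = +2.
Ligands are named alphabetically: acetylacetonato before ethylenediamine before pyridine.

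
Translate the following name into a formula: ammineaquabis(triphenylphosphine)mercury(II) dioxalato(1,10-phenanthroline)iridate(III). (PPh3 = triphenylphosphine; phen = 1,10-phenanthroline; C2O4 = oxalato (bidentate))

Cation [Hg…]: ligand charges 0, Hg(II) ⇒ ion charge 2+.
Anion [Ir…]: ligand charges -4, Ir(III) ⇒ ion charge 1−.
One 2+ cation requires 2 of the 1− anion.

[Hg(H2O)(NH3)(PPh3)2][Ir(C2O4)2(phen)]2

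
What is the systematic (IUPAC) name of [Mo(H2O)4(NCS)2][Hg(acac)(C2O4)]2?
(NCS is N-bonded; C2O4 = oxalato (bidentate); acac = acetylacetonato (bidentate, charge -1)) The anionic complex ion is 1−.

tetraaquadiisothiocyanatomolybdenum(IV) (acetylacetonato)oxalatomercurate(II)

Both ions are complex: the cation is named first with the plain metal name, the anion second with the -ate form; each ion's ligands are alphabetised independently.
The complex anion is given as 1−; its ligand charges sum to -3, so Hg = +2.
With 2 anions per cation, the cation must be 2×1 = 2+.
Cation: ligand charges sum to -2; for the ion to be 2+, Mo = +4.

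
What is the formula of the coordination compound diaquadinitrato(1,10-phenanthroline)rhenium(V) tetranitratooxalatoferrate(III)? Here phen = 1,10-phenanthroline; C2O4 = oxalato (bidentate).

[Re(H2O)2(NO3)2(phen)][Fe(C2O4)(NO3)4]

Cation [Re…]: ligand charges -2, Re(V) ⇒ ion charge 3+.
Anion [Fe…]: ligand charges -6, Fe(III) ⇒ ion charge 3−.
One 3+ cation balances one 3− anion.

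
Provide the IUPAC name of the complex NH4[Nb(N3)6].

ammonium hexaazidoniobate(V)

The 1 ammonium counter-ion carries a total charge of +1, so each complex ion is 1−.
Ligand charges: 6×azido (-1 each); total -6. So Nb + (-6) = 1−, giving Nb = +5.
The complex ion is anionic, so niobium takes the -ate form niobate(V).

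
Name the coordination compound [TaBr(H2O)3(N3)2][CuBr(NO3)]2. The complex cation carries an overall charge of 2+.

triaquadiazidobromotantalum(V) bromonitratocuprate(I)

Both ions are complex: the cation is named first with the plain metal name, the anion second with the -ate form; each ion's ligands are alphabetised independently.
The complex cation is given as 2+; its ligand charges sum to -3, so Ta = +5.
With 2 anions per cation, each anion must be 2/2 = 1−.
Anion: ligand charges sum to -2; for the ion to be 1−, Cu = +1.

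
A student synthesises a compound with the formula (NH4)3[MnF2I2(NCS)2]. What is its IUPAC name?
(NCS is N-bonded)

The 3 ammonium counter-ions carry a total charge of +3, so each complex ion is 3−.
Ligand charges: 2×isothiocyanato (-1 each), 2×fluoro (-1 each), 2×iodo (-1 each); total -6. So Mn + (-6) = 3−, giving Mn = +3.
Ligands are named alphabetically: fluoro before iodo before isothiocyanato.
The complex ion is anionic, so manganese takes the -ate form manganate(III).

ammonium difluorodiiododiisothiocyanatomanganate(III)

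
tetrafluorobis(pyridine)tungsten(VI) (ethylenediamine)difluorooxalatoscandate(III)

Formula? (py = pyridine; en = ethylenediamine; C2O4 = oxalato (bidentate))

[WF4(py)2][Sc(C2O4)(en)F2]2

Cation [W…]: ligand charges -4, W(VI) ⇒ ion charge 2+.
Anion [Sc…]: ligand charges -4, Sc(III) ⇒ ion charge 1−.
One 2+ cation requires 2 of the 1− anion.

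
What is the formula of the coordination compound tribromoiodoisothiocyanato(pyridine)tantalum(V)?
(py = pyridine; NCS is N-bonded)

[TaBr3I(NCS)(py)]

Ligands: 1 pyridine (py, neutral), 1 iodo (I, -1), 3 bromo (Br, -1), 1 isothiocyanato (NCS, -1). Ligand charge sum = -5.
With Ta in oxidation state +5, the complex ion is [Ta...].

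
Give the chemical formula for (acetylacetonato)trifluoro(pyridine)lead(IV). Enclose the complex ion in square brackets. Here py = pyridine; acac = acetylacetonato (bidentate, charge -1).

Ligands: 1 pyridine (py, neutral), 1 acetylacetonato (acac, -1), 3 fluoro (F, -1). Ligand charge sum = -4.
With Pb in oxidation state +4, the complex ion is [Pb...].

[Pb(acac)F3(py)]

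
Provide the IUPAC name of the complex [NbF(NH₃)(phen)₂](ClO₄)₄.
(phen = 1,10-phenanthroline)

The 4 perchlorate counter-ions carry a total charge of -4, so each complex ion is 4+.
Ligand charges: 1×fluoro (-1 each), 1×ammine (neutral), 2×1,10-phenanthroline (neutral); total -1. So Nb + (-1) = 4+, giving Nb = +5.
Ligands are named alphabetically: ammine before fluoro before phenanthroline.

amminefluorobis(1,10-phenanthroline)niobium(V) perchlorate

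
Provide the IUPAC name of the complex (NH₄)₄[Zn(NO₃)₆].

ammonium hexanitratozincate(II)

The 4 ammonium counter-ions carry a total charge of +4, so each complex ion is 4−.
Ligand charges: 6×nitrato (-1 each); total -6. So Zn + (-6) = 4−, giving Zn = +2.
The complex ion is anionic, so zinc takes the -ate form zincate(II).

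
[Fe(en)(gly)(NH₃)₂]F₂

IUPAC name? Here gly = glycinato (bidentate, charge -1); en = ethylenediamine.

The 2 fluoride counter-ions carry a total charge of -2, so each complex ion is 2+.
Ligand charges: 1×glycinato (-1 each), 2×ammine (neutral), 1×ethylenediamine (neutral); total -1. So Fe + (-1) = 2+, giving Fe = +3.
Ligands are named alphabetically: ammine before ethylenediamine before glycinato.

diammine(ethylenediamine)(glycinato)iron(III) fluoride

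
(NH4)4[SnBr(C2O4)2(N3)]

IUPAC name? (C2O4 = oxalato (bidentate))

The 4 ammonium counter-ions carry a total charge of +4, so each complex ion is 4−.
Ligand charges: 1×bromo (-1 each), 1×azido (-1 each), 2×oxalato (-2 each); total -6. So Sn + (-6) = 4−, giving Sn = +2.
Ligands are named alphabetically: azido before bromo before oxalato.
The complex ion is anionic, so tin takes the -ate form stannate(II).

ammonium azidobromodioxalatostannate(II)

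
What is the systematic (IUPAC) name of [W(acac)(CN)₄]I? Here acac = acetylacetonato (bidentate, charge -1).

(acetylacetonato)tetracyanotungsten(VI) iodide

The 1 iodide counter-ion carries a total charge of -1, so each complex ion is 1+.
Ligand charges: 4×cyano (-1 each), 1×acetylacetonato (-1 each); total -5. So W + (-5) = 1+, giving W = +6.
Ligands are named alphabetically: acetylacetonato before cyano.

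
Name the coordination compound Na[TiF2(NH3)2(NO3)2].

sodium diamminedifluorodinitratotitanate(III)

The 1 sodium counter-ion carries a total charge of +1, so each complex ion is 1−.
Ligand charges: 2×ammine (neutral), 2×fluoro (-1 each), 2×nitrato (-1 each); total -4. So Ti + (-4) = 1−, giving Ti = +3.
Ligands are named alphabetically: ammine before fluoro before nitrato.
The complex ion is anionic, so titanium takes the -ate form titanate(III).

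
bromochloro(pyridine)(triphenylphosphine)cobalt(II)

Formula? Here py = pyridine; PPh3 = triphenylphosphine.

[CoBrCl(PPh3)(py)]

Ligands: 1 pyridine (py, neutral), 1 chloro (Cl, -1), 1 triphenylphosphine (PPh3, neutral), 1 bromo (Br, -1). Ligand charge sum = -2.
With Co in oxidation state +2, the complex ion is [Co...].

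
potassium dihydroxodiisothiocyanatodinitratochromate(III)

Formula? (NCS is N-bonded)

K3[Cr(NCS)2(NO3)2(OH)2]

Ligands: 2 hydroxo (OH, -1), 2 isothiocyanato (NCS, -1), 2 nitrato (NO3, -1). Ligand charge sum = -6.
With Cr in oxidation state +3, the complex ion is [Cr...]^3−.
Charge balance with potassium (+1) requires 1 complex ion per 3 potassium.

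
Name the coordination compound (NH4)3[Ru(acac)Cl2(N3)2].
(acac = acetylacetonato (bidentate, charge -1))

The 3 ammonium counter-ions carry a total charge of +3, so each complex ion is 3−.
Ligand charges: 2×chloro (-1 each), 1×acetylacetonato (-1 each), 2×azido (-1 each); total -5. So Ru + (-5) = 3−, giving Ru = +2.
The complex ion is anionic, so ruthenium takes the -ate form ruthenate(II).

ammonium (acetylacetonato)diazidodichlororuthenate(II)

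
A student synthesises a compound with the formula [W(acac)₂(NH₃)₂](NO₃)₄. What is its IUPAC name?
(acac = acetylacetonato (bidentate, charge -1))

The 4 nitrate counter-ions carry a total charge of -4, so each complex ion is 4+.
Ligand charges: 2×ammine (neutral), 2×acetylacetonato (-1 each); total -2. So W + (-2) = 4+, giving W = +6.
Ligands are named alphabetically: acetylacetonato before ammine.

bis(acetylacetonato)diamminetungsten(VI) nitrate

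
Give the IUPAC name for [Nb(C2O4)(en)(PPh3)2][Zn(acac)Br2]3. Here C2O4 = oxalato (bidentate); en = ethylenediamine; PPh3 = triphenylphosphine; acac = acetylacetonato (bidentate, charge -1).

Both ions are complex: the cation is named first with the plain metal name, the anion second with the -ate form; each ion's ligands are alphabetised independently.
Zinc is always +2 in its complexes; the anion's ligand charges sum to -3, so the complex anion is 1−.
With 3 anions per cation, the cation must be 3×1 = 3+.
Cation: ligand charges sum to -2; for the ion to be 3+, Nb = +5.

(ethylenediamine)oxalatobis(triphenylphosphine)niobium(V) (acetylacetonato)dibromozincate(II)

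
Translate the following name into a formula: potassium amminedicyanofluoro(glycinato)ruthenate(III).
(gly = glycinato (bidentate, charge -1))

K[Ru(CN)2F(gly)(NH3)]

Ligands: 1 fluoro (F, -1), 1 ammine (NH3, neutral), 2 cyano (CN, -1), 1 glycinato (gly, -1). Ligand charge sum = -4.
Charge balance with potassium (+1) requires 1 complex ion per 1 potassium.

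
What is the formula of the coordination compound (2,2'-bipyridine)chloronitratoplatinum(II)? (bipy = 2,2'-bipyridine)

[Pt(bipy)Cl(NO3)]

Ligands: 1 chloro (Cl, -1), 1 2,2'-bipyridine (bipy, neutral), 1 nitrato (NO3, -1). Ligand charge sum = -2.
With Pt in oxidation state +2, the complex ion is [Pt...].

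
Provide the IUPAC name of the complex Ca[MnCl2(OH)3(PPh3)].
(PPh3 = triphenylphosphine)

calcium dichlorotrihydroxo(triphenylphosphine)manganate(III)

The 1 calcium counter-ion carries a total charge of +2, so each complex ion is 2−.
Ligand charges: 2×chloro (-1 each), 3×hydroxo (-1 each), 1×triphenylphosphine (neutral); total -5. So Mn + (-5) = 2−, giving Mn = +3.
The complex ion is anionic, so manganese takes the -ate form manganate(III).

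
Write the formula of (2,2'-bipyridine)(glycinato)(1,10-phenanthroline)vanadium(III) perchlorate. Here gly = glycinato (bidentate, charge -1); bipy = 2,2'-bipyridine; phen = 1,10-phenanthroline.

Ligands: 1 glycinato (gly, -1), 1 2,2'-bipyridine (bipy, neutral), 1 1,10-phenanthroline (phen, neutral). Ligand charge sum = -1.
With V in oxidation state +3, the complex ion is [V...]^2+.
Charge balance with perchlorate (-1) requires 1 complex ion per 2 perchlorate.

[V(bipy)(gly)(phen)](ClO4)2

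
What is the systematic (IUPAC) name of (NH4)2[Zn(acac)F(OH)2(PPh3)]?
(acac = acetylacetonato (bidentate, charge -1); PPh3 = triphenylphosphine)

ammonium (acetylacetonato)fluorodihydroxo(triphenylphosphine)zincate(II)

The 2 ammonium counter-ions carry a total charge of +2, so each complex ion is 2−.
Ligand charges: 1×acetylacetonato (-1 each), 2×hydroxo (-1 each), 1×triphenylphosphine (neutral), 1×fluoro (-1 each); total -4. So Zn + (-4) = 2−, giving Zn = +2.
Ligands are named alphabetically: acetylacetonato before fluoro before hydroxo before triphenylphosphine.
The complex ion is anionic, so zinc takes the -ate form zincate(II).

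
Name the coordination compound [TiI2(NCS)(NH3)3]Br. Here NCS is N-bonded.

triamminediiodoisothiocyanatotitanium(IV) bromide

The 1 bromide counter-ion carries a total charge of -1, so each complex ion is 1+.
Ligand charges: 3×ammine (neutral), 2×iodo (-1 each), 1×isothiocyanato (-1 each); total -3. So Ti + (-3) = 1+, giving Ti = +4.
Ligands are named alphabetically: ammine before iodo before isothiocyanato.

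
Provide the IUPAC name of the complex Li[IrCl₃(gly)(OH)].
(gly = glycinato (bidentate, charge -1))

The 1 lithium counter-ion carries a total charge of +1, so each complex ion is 1−.
Ligand charges: 3×chloro (-1 each), 1×glycinato (-1 each), 1×hydroxo (-1 each); total -5. So Ir + (-5) = 1−, giving Ir = +4.
Ligands are named alphabetically: chloro before glycinato before hydroxo.
The complex ion is anionic, so iridium takes the -ate form iridate(IV).

lithium trichloro(glycinato)hydroxoiridate(IV)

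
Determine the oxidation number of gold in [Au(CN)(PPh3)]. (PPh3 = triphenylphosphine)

No counter-ion: the bracketed complex is neutral.
Ligand charges: 1×PPh3 neutral; 1×CN = -1; sum -1.
Au + (-1) = 0 ⇒ Au is +1.

+1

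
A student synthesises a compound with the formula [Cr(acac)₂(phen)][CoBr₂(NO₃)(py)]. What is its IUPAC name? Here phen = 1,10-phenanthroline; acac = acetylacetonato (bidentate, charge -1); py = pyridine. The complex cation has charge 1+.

The complex cation is given as 1+; its ligand charges sum to -2, so Cr = +3.
A 1:1 salt means the anion carries the equal and opposite charge, 1−.
Anion: ligand charges sum to -3; for the ion to be 1−, Co = +2.

bis(acetylacetonato)(1,10-phenanthroline)chromium(III) dibromonitrato(pyridine)cobaltate(II)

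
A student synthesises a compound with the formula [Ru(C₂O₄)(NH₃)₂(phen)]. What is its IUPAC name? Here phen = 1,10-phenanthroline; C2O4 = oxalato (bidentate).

diammineoxalato(1,10-phenanthroline)ruthenium(II)

There is no counter-ion, so the complex is neutral overall.
Ligand charges: 2×ammine (neutral), 1×1,10-phenanthroline (neutral), 1×oxalato (-2 each); total -2. So Ru + (-2) = 0, giving Ru = +2.
Ligands are named alphabetically: ammine before oxalato before phenanthroline.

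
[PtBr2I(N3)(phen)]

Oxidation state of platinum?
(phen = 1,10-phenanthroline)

+4

No counter-ion: the bracketed complex is neutral.
Ligand charges: 1×I = -1; 2×Br = -2; 1×phen neutral; 1×N3 = -1; sum -4.
Pt + (-4) = 0 ⇒ Pt is +4.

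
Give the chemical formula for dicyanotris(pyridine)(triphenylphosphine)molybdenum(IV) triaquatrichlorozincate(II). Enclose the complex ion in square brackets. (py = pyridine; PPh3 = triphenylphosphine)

Cation [Mo…]: ligand charges -2, Mo(IV) ⇒ ion charge 2+.
Anion [Zn…]: ligand charges -3, Zn(II) ⇒ ion charge 1−.
One 2+ cation requires 2 of the 1− anion.

[Mo(CN)2(PPh3)(py)3][ZnCl3(H2O)3]2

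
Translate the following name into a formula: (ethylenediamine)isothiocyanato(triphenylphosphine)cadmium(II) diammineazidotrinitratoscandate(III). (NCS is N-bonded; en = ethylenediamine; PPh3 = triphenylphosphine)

[Cd(en)(NCS)(PPh3)][Sc(N3)(NH3)2(NO3)3]

Cation [Cd…]: ligand charges -1, Cd(II) ⇒ ion charge 1+.
Anion [Sc…]: ligand charges -4, Sc(III) ⇒ ion charge 1−.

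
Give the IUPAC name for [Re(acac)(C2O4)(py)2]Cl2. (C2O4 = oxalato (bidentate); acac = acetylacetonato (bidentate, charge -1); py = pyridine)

(acetylacetonato)oxalatobis(pyridine)rhenium(V) chloride

The 2 chloride counter-ions carry a total charge of -2, so each complex ion is 2+.
Ligand charges: 1×oxalato (-2 each), 1×acetylacetonato (-1 each), 2×pyridine (neutral); total -3. So Re + (-3) = 2+, giving Re = +5.
Ligands are named alphabetically: acetylacetonato before oxalato before pyridine.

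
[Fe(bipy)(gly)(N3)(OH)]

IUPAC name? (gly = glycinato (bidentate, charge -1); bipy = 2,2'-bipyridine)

azido(2,2'-bipyridine)(glycinato)hydroxoiron(III)

There is no counter-ion, so the complex is neutral overall.
Ligand charges: 1×glycinato (-1 each), 1×azido (-1 each), 1×hydroxo (-1 each), 1×2,2'-bipyridine (neutral); total -3. So Fe + (-3) = 0, giving Fe = +3.
Ligands are named alphabetically: azido before bipyridine before glycinato before hydroxo.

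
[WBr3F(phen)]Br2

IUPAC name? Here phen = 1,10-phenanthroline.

The 2 bromide counter-ions carry a total charge of -2, so each complex ion is 2+.
Ligand charges: 1×fluoro (-1 each), 1×1,10-phenanthroline (neutral), 3×bromo (-1 each); total -4. So W + (-4) = 2+, giving W = +6.
Ligands are named alphabetically: bromo before fluoro before phenanthroline.

tribromofluoro(1,10-phenanthroline)tungsten(VI) bromide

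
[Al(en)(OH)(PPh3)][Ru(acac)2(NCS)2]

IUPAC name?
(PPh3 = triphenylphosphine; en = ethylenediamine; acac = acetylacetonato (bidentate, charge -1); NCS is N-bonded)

Both ions are complex: the cation is named first with the plain metal name, the anion second with the -ate form; each ion's ligands are alphabetised independently.
Aluminium is always +3 in its complexes; the cation's ligand charges sum to -1, so the complex cation is 2+.
A 1:1 salt means the anion carries the equal and opposite charge, 2−.
Anion: ligand charges sum to -4; for the ion to be 2−, Ru = +2.

(ethylenediamine)hydroxo(triphenylphosphine)aluminium(III) bis(acetylacetonato)diisothiocyanatoruthenate(II)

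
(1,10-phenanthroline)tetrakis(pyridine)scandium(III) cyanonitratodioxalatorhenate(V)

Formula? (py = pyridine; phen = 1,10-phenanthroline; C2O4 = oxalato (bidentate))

Cation [Sc…]: ligand charges 0, Sc(III) ⇒ ion charge 3+.
Anion [Re…]: ligand charges -6, Re(V) ⇒ ion charge 1−.
One 3+ cation requires 3 of the 1− anion.

[Sc(phen)(py)4][Re(C2O4)2(CN)(NO3)]3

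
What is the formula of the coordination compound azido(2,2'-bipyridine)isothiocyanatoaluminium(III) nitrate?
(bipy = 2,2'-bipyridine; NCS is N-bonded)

[Al(bipy)(N3)(NCS)]NO3

Ligands: 1 2,2'-bipyridine (bipy, neutral), 1 azido (N3, -1), 1 isothiocyanato (NCS, -1). Ligand charge sum = -2.
With Al in oxidation state +3, the complex ion is [Al...]^1+.
Charge balance with nitrate (-1) requires 1 complex ion per 1 nitrate.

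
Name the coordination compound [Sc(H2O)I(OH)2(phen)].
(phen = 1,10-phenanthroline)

There is no counter-ion, so the complex is neutral overall.
Ligand charges: 1×iodo (-1 each), 1×aqua (neutral), 1×1,10-phenanthroline (neutral), 2×hydroxo (-1 each); total -3. So Sc + (-3) = 0, giving Sc = +3.
Ligands are named alphabetically: aqua before hydroxo before iodo before phenanthroline.

aquadihydroxoiodo(1,10-phenanthroline)scandium(III)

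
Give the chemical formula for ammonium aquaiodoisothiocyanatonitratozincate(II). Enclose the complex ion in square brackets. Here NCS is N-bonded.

NH4[Zn(H2O)I(NCS)(NO3)]

Ligands: 1 nitrato (NO3, -1), 1 iodo (I, -1), 1 isothiocyanato (NCS, -1), 1 aqua (H2O, neutral). Ligand charge sum = -3.
Charge balance with ammonium (+1) requires 1 complex ion per 1 ammonium.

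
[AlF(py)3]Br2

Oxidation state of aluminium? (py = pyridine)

2 bromide outside the brackets (-1 each) → the complex ion is 2+.
Ligand charges: 1×F = -1; 3×py neutral; sum -1.
Al + (-1) = 2+ ⇒ Al is +3.

+3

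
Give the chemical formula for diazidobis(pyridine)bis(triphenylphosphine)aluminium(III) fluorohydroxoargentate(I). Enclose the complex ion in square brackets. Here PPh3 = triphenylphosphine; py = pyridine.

[Al(N3)2(PPh3)2(py)2][AgF(OH)]

Cation [Al…]: ligand charges -2, Al(III) ⇒ ion charge 1+.
Anion [Ag…]: ligand charges -2, Ag(I) ⇒ ion charge 1−.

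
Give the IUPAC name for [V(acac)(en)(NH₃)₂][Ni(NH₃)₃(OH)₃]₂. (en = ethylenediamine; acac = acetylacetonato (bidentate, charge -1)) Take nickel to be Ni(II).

(acetylacetonato)diammine(ethylenediamine)vanadium(III) triamminetrihydroxonickelate(II)

Both ions are complex: the cation is named first with the plain metal name, the anion second with the -ate form; each ion's ligands are alphabetised independently.
Ni is given as +2; the anion's ligand charges sum to -3, so the complex anion is 1−.
With 2 anions per cation, the cation must be 2×1 = 2+.
Cation: ligand charges sum to -1; for the ion to be 2+, V = +3.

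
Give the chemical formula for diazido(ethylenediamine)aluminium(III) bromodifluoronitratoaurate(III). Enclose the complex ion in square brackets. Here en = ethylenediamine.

[Al(en)(N3)2][AuBrF2(NO3)]

Cation [Al…]: ligand charges -2, Al(III) ⇒ ion charge 1+.
Anion [Au…]: ligand charges -4, Au(III) ⇒ ion charge 1−.
One 1+ cation balances one 1− anion.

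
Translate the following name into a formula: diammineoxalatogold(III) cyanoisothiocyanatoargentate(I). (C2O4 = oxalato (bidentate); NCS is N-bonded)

[Au(C2O4)(NH3)2][Ag(CN)(NCS)]

Cation [Au…]: ligand charges -2, Au(III) ⇒ ion charge 1+.
Anion [Ag…]: ligand charges -2, Ag(I) ⇒ ion charge 1−.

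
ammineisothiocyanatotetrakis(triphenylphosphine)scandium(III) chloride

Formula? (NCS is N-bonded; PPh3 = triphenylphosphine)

[Sc(NCS)(NH3)(PPh3)4]Cl2

Ligands: 1 ammine (NH3, neutral), 1 isothiocyanato (NCS, -1), 4 triphenylphosphine (PPh3, neutral). Ligand charge sum = -1.
With Sc in oxidation state +3, the complex ion is [Sc...]^2+.
Charge balance with chloride (-1) requires 1 complex ion per 2 chloride.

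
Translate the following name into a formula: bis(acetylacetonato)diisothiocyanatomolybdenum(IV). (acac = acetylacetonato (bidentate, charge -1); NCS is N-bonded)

[Mo(acac)2(NCS)2]

Ligands: 2 acetylacetonato (acac, -1), 2 isothiocyanato (NCS, -1). Ligand charge sum = -4.
With Mo in oxidation state +4, the complex ion is [Mo...].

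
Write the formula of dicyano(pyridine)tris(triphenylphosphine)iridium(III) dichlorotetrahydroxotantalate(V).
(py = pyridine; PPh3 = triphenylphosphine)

[Ir(CN)2(PPh3)3(py)][TaCl2(OH)4]

Cation [Ir…]: ligand charges -2, Ir(III) ⇒ ion charge 1+.
Anion [Ta…]: ligand charges -6, Ta(V) ⇒ ion charge 1−.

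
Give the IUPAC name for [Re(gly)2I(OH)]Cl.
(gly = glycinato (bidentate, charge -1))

The 1 chloride counter-ion carries a total charge of -1, so each complex ion is 1+.
Ligand charges: 1×iodo (-1 each), 1×hydroxo (-1 each), 2×glycinato (-1 each); total -4. So Re + (-4) = 1+, giving Re = +5.
Ligands are named alphabetically: glycinato before hydroxo before iodo.

bis(glycinato)hydroxoiodorhenium(V) chloride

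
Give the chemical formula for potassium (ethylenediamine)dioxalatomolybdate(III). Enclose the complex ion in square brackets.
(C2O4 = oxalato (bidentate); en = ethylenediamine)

Ligands: 2 oxalato (C2O4, -2), 1 ethylenediamine (en, neutral). Ligand charge sum = -4.
With Mo in oxidation state +3, the complex ion is [Mo...]^1−.
Charge balance with potassium (+1) requires 1 complex ion per 1 potassium.

K[Mo(C2O4)2(en)]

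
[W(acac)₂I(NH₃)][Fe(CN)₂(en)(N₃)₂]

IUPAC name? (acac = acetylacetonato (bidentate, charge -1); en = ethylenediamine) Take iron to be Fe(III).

Fe is given as +3; the anion's ligand charges sum to -4, so the complex anion is 1−.
A 1:1 salt means the cation carries the equal and opposite charge, 1+.
Cation: ligand charges sum to -3; for the ion to be 1+, W = +4.

bis(acetylacetonato)ammineiodotungsten(IV) diazidodicyano(ethylenediamine)ferrate(III)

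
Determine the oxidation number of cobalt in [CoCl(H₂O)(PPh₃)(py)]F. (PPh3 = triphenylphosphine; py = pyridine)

1 fluoride outside the brackets (-1 each) → the complex ion is 1+.
Ligand charges: 1×PPh3 neutral; 1×py neutral; 1×Cl = -1; 1×H2O neutral; sum -1.
Co + (-1) = 1+ ⇒ Co is +2.

+2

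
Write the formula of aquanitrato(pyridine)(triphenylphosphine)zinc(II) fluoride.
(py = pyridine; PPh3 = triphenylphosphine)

Ligands: 1 nitrato (NO3, -1), 1 aqua (H2O, neutral), 1 pyridine (py, neutral), 1 triphenylphosphine (PPh3, neutral). Ligand charge sum = -1.
With Zn in oxidation state +2, the complex ion is [Zn...]^1+.
Charge balance with fluoride (-1) requires 1 complex ion per 1 fluoride.

[Zn(H2O)(NO3)(PPh3)(py)]F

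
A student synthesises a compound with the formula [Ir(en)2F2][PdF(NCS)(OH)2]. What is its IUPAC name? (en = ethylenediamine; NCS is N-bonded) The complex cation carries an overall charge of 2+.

bis(ethylenediamine)difluoroiridium(IV) fluorodihydroxoisothiocyanatopalladate(II)

The complex cation is given as 2+; its ligand charges sum to -2, so Ir = +4.
A 1:1 salt means the anion carries the equal and opposite charge, 2−.
Anion: ligand charges sum to -4; for the ion to be 2−, Pd = +2.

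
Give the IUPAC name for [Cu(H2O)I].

aquaiodocopper(I)

There is no counter-ion, so the complex is neutral overall.
Ligand charges: 1×aqua (neutral), 1×iodo (-1 each); total -1. So Cu + (-1) = 0, giving Cu = +1.
Ligands are named alphabetically: aqua before iodo.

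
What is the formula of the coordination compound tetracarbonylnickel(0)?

Ligands: 4 carbonyl (CO, neutral). Ligand charge sum = 0.
With Ni in oxidation state 0, the complex ion is [Ni...].

[Ni(CO)4]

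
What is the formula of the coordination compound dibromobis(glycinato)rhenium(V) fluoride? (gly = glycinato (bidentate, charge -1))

[ReBr2(gly)2]F

Ligands: 2 bromo (Br, -1), 2 glycinato (gly, -1). Ligand charge sum = -4.
Charge balance with fluoride (-1) requires 1 complex ion per 1 fluoride.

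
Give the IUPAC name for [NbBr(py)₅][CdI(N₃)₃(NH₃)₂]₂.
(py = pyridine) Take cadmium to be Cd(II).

Both ions are complex: the cation is named first with the plain metal name, the anion second with the -ate form; each ion's ligands are alphabetised independently.
Cd is given as +2; the anion's ligand charges sum to -4, so the complex anion is 2−.
With 2 anions per cation, the cation must be 2×2 = 4+.
Cation: ligand charges sum to -1; for the ion to be 4+, Nb = +5.

bromopentakis(pyridine)niobium(V) diamminetriazidoiodocadmate(II)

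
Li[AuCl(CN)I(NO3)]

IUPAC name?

lithium chlorocyanoiodonitratoaurate(III)

The 1 lithium counter-ion carries a total charge of +1, so each complex ion is 1−.
Ligand charges: 1×cyano (-1 each), 1×nitrato (-1 each), 1×iodo (-1 each), 1×chloro (-1 each); total -4. So Au + (-4) = 1−, giving Au = +3.
Ligands are named alphabetically: chloro before cyano before iodo before nitrato.
The complex ion is anionic, so gold takes the -ate form aurate(III).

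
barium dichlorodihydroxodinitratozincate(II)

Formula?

Ba2[ZnCl2(NO3)2(OH)2]

Ligands: 2 chloro (Cl, -1), 2 nitrato (NO3, -1), 2 hydroxo (OH, -1). Ligand charge sum = -6.
Charge balance with barium (+2) requires 1 complex ion per 2 barium.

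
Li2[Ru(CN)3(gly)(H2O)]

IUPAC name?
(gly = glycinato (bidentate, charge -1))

The 2 lithium counter-ions carry a total charge of +2, so each complex ion is 2−.
Ligand charges: 1×aqua (neutral), 3×cyano (-1 each), 1×glycinato (-1 each); total -4. So Ru + (-4) = 2−, giving Ru = +2.
The complex ion is anionic, so ruthenium takes the -ate form ruthenate(II).

lithium aquatricyano(glycinato)ruthenate(II)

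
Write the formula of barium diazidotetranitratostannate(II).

Ba2[Sn(N3)2(NO3)4]

Ligands: 2 azido (N3, -1), 4 nitrato (NO3, -1). Ligand charge sum = -6.
With Sn in oxidation state +2, the complex ion is [Sn...]^4−.
Charge balance with barium (+2) requires 1 complex ion per 2 barium.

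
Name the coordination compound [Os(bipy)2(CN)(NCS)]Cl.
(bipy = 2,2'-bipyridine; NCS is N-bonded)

The 1 chloride counter-ion carries a total charge of -1, so each complex ion is 1+.
Ligand charges: 2×2,2'-bipyridine (neutral), 1×cyano (-1 each), 1×isothiocyanato (-1 each); total -2. So Os + (-2) = 1+, giving Os = +3.
Ligands are named alphabetically: bipyridine before cyano before isothiocyanato.

bis(2,2'-bipyridine)cyanoisothiocyanatoosmium(III) chloride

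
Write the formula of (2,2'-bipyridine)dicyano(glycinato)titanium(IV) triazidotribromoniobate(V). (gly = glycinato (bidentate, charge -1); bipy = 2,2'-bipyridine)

Cation [Ti…]: ligand charges -3, Ti(IV) ⇒ ion charge 1+.
Anion [Nb…]: ligand charges -6, Nb(V) ⇒ ion charge 1−.
One 1+ cation balances one 1− anion.

[Ti(bipy)(CN)2(gly)][NbBr3(N3)3]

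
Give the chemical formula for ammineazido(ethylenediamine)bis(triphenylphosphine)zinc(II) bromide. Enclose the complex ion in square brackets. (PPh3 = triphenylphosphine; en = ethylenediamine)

Ligands: 1 azido (N3, -1), 1 ammine (NH3, neutral), 2 triphenylphosphine (PPh3, neutral), 1 ethylenediamine (en, neutral). Ligand charge sum = -1.
With Zn in oxidation state +2, the complex ion is [Zn...]^1+.
Charge balance with bromide (-1) requires 1 complex ion per 1 bromide.

[Zn(en)(N3)(NH3)(PPh3)2]Br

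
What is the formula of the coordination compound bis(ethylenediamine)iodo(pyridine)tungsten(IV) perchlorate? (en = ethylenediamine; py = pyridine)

Ligands: 1 iodo (I, -1), 2 ethylenediamine (en, neutral), 1 pyridine (py, neutral). Ligand charge sum = -1.
With W in oxidation state +4, the complex ion is [W...]^3+.
Charge balance with perchlorate (-1) requires 1 complex ion per 3 perchlorate.

[W(en)2I(py)](ClO4)3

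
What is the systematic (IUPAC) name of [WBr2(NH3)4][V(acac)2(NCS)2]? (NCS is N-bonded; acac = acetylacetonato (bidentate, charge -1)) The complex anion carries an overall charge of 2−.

The complex anion is given as 2−; its ligand charges sum to -4, so V = +2.
A 1:1 salt means the cation carries the equal and opposite charge, 2+.
Cation: ligand charges sum to -2; for the ion to be 2+, W = +4.

tetraamminedibromotungsten(IV) bis(acetylacetonato)diisothiocyanatovanadate(II)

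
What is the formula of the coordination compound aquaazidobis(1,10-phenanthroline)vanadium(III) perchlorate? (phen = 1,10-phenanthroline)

Ligands: 2 1,10-phenanthroline (phen, neutral), 1 azido (N3, -1), 1 aqua (H2O, neutral). Ligand charge sum = -1.
With V in oxidation state +3, the complex ion is [V...]^2+.
Charge balance with perchlorate (-1) requires 1 complex ion per 2 perchlorate.

[V(H2O)(N3)(phen)2](ClO4)2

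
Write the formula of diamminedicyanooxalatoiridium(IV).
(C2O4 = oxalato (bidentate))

Ligands: 2 cyano (CN, -1), 2 ammine (NH3, neutral), 1 oxalato (C2O4, -2). Ligand charge sum = -4.
With Ir in oxidation state +4, the complex ion is [Ir...].

[Ir(C2O4)(CN)2(NH3)2]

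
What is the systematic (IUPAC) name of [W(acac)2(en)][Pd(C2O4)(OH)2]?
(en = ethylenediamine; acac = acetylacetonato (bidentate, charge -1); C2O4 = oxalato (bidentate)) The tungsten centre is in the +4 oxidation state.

bis(acetylacetonato)(ethylenediamine)tungsten(IV) dihydroxooxalatopalladate(II)

W is given as +4; the cation's ligand charges sum to -2, so the complex cation is 2+.
A 1:1 salt means the anion carries the equal and opposite charge, 2−.
Anion: ligand charges sum to -4; for the ion to be 2−, Pd = +2.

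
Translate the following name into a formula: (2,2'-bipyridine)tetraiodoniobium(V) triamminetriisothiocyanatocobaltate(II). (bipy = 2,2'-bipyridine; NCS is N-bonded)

Cation [Nb…]: ligand charges -4, Nb(V) ⇒ ion charge 1+.
Anion [Co…]: ligand charges -3, Co(II) ⇒ ion charge 1−.
One 1+ cation balances one 1− anion.

[Nb(bipy)I4][Co(NCS)3(NH3)3]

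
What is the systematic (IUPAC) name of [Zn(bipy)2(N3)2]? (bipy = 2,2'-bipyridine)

diazidobis(2,2'-bipyridine)zinc(II)

There is no counter-ion, so the complex is neutral overall.
Ligand charges: 2×azido (-1 each), 2×2,2'-bipyridine (neutral); total -2. So Zn + (-2) = 0, giving Zn = +2.
Ligands are named alphabetically: azido before bipyridine.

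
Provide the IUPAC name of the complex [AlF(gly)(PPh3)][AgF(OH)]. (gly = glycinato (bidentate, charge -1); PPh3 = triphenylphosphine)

Both ions are complex: the cation is named first with the plain metal name, the anion second with the -ate form; each ion's ligands are alphabetised independently.
Aluminium is always +3 in its complexes; the cation's ligand charges sum to -2, so the complex cation is 1+.
A 1:1 salt means the anion carries the equal and opposite charge, 1−.
Anion: ligand charges sum to -2; for the ion to be 1−, Ag = +1.

fluoro(glycinato)(triphenylphosphine)aluminium(III) fluorohydroxoargentate(I)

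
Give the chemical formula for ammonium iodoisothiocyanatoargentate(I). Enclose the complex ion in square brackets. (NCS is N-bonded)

Ligands: 1 isothiocyanato (NCS, -1), 1 iodo (I, -1). Ligand charge sum = -2.
Charge balance with ammonium (+1) requires 1 complex ion per 1 ammonium.

NH4[AgI(NCS)]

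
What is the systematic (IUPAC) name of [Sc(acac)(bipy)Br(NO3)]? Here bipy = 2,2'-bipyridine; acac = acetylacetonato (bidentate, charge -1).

There is no counter-ion, so the complex is neutral overall.
Ligand charges: 1×nitrato (-1 each), 1×bromo (-1 each), 1×2,2'-bipyridine (neutral), 1×acetylacetonato (-1 each); total -3. So Sc + (-3) = 0, giving Sc = +3.
Ligands are named alphabetically: acetylacetonato before bipyridine before bromo before nitrato.

(acetylacetonato)(2,2'-bipyridine)bromonitratoscandium(III)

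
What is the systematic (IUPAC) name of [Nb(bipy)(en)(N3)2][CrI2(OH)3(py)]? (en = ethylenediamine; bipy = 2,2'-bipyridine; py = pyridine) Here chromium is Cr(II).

Both ions are complex: the cation is named first with the plain metal name, the anion second with the -ate form; each ion's ligands are alphabetised independently.
Cr is given as +2; the anion's ligand charges sum to -5, so the complex anion is 3−.
A 1:1 salt means the cation carries the equal and opposite charge, 3+.
Cation: ligand charges sum to -2; for the ion to be 3+, Nb = +5.

diazido(2,2'-bipyridine)(ethylenediamine)niobium(V) trihydroxodiiodo(pyridine)chromate(II)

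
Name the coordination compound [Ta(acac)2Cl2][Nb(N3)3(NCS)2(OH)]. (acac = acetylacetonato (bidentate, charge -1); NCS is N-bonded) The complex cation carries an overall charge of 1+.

bis(acetylacetonato)dichlorotantalum(V) triazidohydroxodiisothiocyanatoniobate(V)

Both ions are complex: the cation is named first with the plain metal name, the anion second with the -ate form; each ion's ligands are alphabetised independently.
The complex cation is given as 1+; its ligand charges sum to -4, so Ta = +5.
A 1:1 salt means the anion carries the equal and opposite charge, 1−.
Anion: ligand charges sum to -6; for the ion to be 1−, Nb = +5.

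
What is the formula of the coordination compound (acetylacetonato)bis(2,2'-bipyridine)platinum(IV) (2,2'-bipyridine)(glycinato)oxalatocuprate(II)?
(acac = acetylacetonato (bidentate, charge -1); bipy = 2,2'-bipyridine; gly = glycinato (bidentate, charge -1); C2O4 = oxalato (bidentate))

[Pt(acac)(bipy)2][Cu(bipy)(C2O4)(gly)]3

Cation [Pt…]: ligand charges -1, Pt(IV) ⇒ ion charge 3+.
Anion [Cu…]: ligand charges -3, Cu(II) ⇒ ion charge 1−.
One 3+ cation requires 3 of the 1− anion.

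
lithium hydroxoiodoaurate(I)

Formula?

Li[AuI(OH)]

Ligands: 1 iodo (I, -1), 1 hydroxo (OH, -1). Ligand charge sum = -2.
With Au in oxidation state +1, the complex ion is [Au...]^1−.
Charge balance with lithium (+1) requires 1 complex ion per 1 lithium.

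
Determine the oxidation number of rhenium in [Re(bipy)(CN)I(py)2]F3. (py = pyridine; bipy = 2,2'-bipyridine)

3 fluoride outside the brackets (-1 each) → the complex ion is 3+.
Ligand charges: 2×py neutral; 1×bipy neutral; 1×CN = -1; 1×I = -1; sum -2.
Re + (-2) = 3+ ⇒ Re is +5.

+5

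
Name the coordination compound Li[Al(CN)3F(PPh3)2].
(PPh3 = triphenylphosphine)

The 1 lithium counter-ion carries a total charge of +1, so each complex ion is 1−.
Ligand charges: 2×triphenylphosphine (neutral), 3×cyano (-1 each), 1×fluoro (-1 each); total -4. So Al + (-4) = 1−, giving Al = +3.
Ligands are named alphabetically: cyano before fluoro before triphenylphosphine.
The complex ion is anionic, so aluminium takes the -ate form aluminate(III).

lithium tricyanofluorobis(triphenylphosphine)aluminate(III)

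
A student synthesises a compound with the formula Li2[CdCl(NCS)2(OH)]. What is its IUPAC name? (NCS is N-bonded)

lithium chlorohydroxodiisothiocyanatocadmate(II)

The 2 lithium counter-ions carry a total charge of +2, so each complex ion is 2−.
Ligand charges: 1×hydroxo (-1 each), 1×chloro (-1 each), 2×isothiocyanato (-1 each); total -4. So Cd + (-4) = 2−, giving Cd = +2.
The complex ion is anionic, so cadmium takes the -ate form cadmate(II).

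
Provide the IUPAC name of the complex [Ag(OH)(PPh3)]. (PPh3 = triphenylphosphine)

hydroxo(triphenylphosphine)silver(I)

There is no counter-ion, so the complex is neutral overall.
Ligand charges: 1×triphenylphosphine (neutral), 1×hydroxo (-1 each); total -1. So Ag + (-1) = 0, giving Ag = +1.
Ligands are named alphabetically: hydroxo before triphenylphosphine.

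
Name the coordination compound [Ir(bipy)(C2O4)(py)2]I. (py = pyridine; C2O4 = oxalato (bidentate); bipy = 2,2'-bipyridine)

The 1 iodide counter-ion carries a total charge of -1, so each complex ion is 1+.
Ligand charges: 2×pyridine (neutral), 1×oxalato (-2 each), 1×2,2'-bipyridine (neutral); total -2. So Ir + (-2) = 1+, giving Ir = +3.
Ligands are named alphabetically: bipyridine before oxalato before pyridine.

(2,2'-bipyridine)oxalatobis(pyridine)iridium(III) iodide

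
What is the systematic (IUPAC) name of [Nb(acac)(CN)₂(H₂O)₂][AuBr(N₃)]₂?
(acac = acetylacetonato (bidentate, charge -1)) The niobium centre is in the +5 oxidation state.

(acetylacetonato)diaquadicyanoniobium(V) azidobromoaurate(I)

Both ions are complex: the cation is named first with the plain metal name, the anion second with the -ate form; each ion's ligands are alphabetised independently.
Nb is given as +5; the cation's ligand charges sum to -3, so the complex cation is 2+.
With 2 anions per cation, each anion must be 2/2 = 1−.
Anion: ligand charges sum to -2; for the ion to be 1−, Au = +1.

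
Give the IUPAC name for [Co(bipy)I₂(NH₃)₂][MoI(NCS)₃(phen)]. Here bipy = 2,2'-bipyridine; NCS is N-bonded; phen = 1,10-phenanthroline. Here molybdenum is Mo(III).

Mo is given as +3; the anion's ligand charges sum to -4, so the complex anion is 1−.
A 1:1 salt means the cation carries the equal and opposite charge, 1+.
Cation: ligand charges sum to -2; for the ion to be 1+, Co = +3.

diammine(2,2'-bipyridine)diiodocobalt(III) iodotriisothiocyanato(1,10-phenanthroline)molybdate(III)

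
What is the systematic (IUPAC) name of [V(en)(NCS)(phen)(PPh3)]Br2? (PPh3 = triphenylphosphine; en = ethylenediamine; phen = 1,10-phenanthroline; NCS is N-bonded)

(ethylenediamine)isothiocyanato(1,10-phenanthroline)(triphenylphosphine)vanadium(III) bromide

The 2 bromide counter-ions carry a total charge of -2, so each complex ion is 2+.
Ligand charges: 1×triphenylphosphine (neutral), 1×ethylenediamine (neutral), 1×1,10-phenanthroline (neutral), 1×isothiocyanato (-1 each); total -1. So V + (-1) = 2+, giving V = +3.
Ligands are named alphabetically: ethylenediamine before isothiocyanato before phenanthroline before triphenylphosphine.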